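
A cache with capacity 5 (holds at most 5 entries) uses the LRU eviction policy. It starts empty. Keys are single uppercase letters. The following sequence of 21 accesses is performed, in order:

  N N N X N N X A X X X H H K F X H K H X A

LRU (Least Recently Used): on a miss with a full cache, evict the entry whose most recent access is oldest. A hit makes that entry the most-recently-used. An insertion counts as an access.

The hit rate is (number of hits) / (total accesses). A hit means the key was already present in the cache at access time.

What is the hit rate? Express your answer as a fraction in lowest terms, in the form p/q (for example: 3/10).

LRU simulation (capacity=5):
  1. access N: MISS. Cache (LRU->MRU): [N]
  2. access N: HIT. Cache (LRU->MRU): [N]
  3. access N: HIT. Cache (LRU->MRU): [N]
  4. access X: MISS. Cache (LRU->MRU): [N X]
  5. access N: HIT. Cache (LRU->MRU): [X N]
  6. access N: HIT. Cache (LRU->MRU): [X N]
  7. access X: HIT. Cache (LRU->MRU): [N X]
  8. access A: MISS. Cache (LRU->MRU): [N X A]
  9. access X: HIT. Cache (LRU->MRU): [N A X]
  10. access X: HIT. Cache (LRU->MRU): [N A X]
  11. access X: HIT. Cache (LRU->MRU): [N A X]
  12. access H: MISS. Cache (LRU->MRU): [N A X H]
  13. access H: HIT. Cache (LRU->MRU): [N A X H]
  14. access K: MISS. Cache (LRU->MRU): [N A X H K]
  15. access F: MISS, evict N. Cache (LRU->MRU): [A X H K F]
  16. access X: HIT. Cache (LRU->MRU): [A H K F X]
  17. access H: HIT. Cache (LRU->MRU): [A K F X H]
  18. access K: HIT. Cache (LRU->MRU): [A F X H K]
  19. access H: HIT. Cache (LRU->MRU): [A F X K H]
  20. access X: HIT. Cache (LRU->MRU): [A F K H X]
  21. access A: HIT. Cache (LRU->MRU): [F K H X A]
Total: 15 hits, 6 misses, 1 evictions

Hit rate = 15/21 = 5/7

Answer: 5/7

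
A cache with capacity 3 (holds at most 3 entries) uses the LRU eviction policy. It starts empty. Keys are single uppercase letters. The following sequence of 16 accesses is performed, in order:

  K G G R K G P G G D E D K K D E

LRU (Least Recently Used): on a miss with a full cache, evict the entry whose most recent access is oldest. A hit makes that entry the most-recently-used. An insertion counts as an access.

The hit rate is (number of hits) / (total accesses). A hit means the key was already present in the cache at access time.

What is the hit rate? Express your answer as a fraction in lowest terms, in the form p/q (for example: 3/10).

LRU simulation (capacity=3):
  1. access K: MISS. Cache (LRU->MRU): [K]
  2. access G: MISS. Cache (LRU->MRU): [K G]
  3. access G: HIT. Cache (LRU->MRU): [K G]
  4. access R: MISS. Cache (LRU->MRU): [K G R]
  5. access K: HIT. Cache (LRU->MRU): [G R K]
  6. access G: HIT. Cache (LRU->MRU): [R K G]
  7. access P: MISS, evict R. Cache (LRU->MRU): [K G P]
  8. access G: HIT. Cache (LRU->MRU): [K P G]
  9. access G: HIT. Cache (LRU->MRU): [K P G]
  10. access D: MISS, evict K. Cache (LRU->MRU): [P G D]
  11. access E: MISS, evict P. Cache (LRU->MRU): [G D E]
  12. access D: HIT. Cache (LRU->MRU): [G E D]
  13. access K: MISS, evict G. Cache (LRU->MRU): [E D K]
  14. access K: HIT. Cache (LRU->MRU): [E D K]
  15. access D: HIT. Cache (LRU->MRU): [E K D]
  16. access E: HIT. Cache (LRU->MRU): [K D E]
Total: 9 hits, 7 misses, 4 evictions

Hit rate = 9/16

Answer: 9/16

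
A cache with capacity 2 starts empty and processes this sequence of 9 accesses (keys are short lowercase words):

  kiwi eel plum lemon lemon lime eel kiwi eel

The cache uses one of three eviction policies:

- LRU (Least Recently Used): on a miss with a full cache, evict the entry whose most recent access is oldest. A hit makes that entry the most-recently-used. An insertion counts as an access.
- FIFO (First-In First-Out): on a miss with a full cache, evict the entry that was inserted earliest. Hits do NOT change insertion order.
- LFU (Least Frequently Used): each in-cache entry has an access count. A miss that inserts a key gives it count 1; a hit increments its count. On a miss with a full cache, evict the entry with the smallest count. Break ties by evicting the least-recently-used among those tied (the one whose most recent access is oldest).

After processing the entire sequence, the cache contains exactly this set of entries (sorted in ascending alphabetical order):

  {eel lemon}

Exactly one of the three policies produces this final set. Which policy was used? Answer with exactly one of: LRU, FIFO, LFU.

Answer: LFU

Derivation:
Simulating under each policy and comparing final sets:
  LRU: final set = {eel kiwi} -> differs
  FIFO: final set = {eel kiwi} -> differs
  LFU: final set = {eel lemon} -> MATCHES target
Only LFU produces the target set.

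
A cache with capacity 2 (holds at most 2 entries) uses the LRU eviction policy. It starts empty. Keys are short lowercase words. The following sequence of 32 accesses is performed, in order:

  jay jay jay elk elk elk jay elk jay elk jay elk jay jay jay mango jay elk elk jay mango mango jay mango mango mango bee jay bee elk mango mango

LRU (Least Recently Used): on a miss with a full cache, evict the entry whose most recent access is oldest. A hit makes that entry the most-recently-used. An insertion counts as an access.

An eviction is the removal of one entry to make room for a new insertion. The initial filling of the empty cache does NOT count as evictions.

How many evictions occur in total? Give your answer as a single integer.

Answer: 7

Derivation:
LRU simulation (capacity=2):
  1. access jay: MISS. Cache (LRU->MRU): [jay]
  2. access jay: HIT. Cache (LRU->MRU): [jay]
  3. access jay: HIT. Cache (LRU->MRU): [jay]
  4. access elk: MISS. Cache (LRU->MRU): [jay elk]
  5. access elk: HIT. Cache (LRU->MRU): [jay elk]
  6. access elk: HIT. Cache (LRU->MRU): [jay elk]
  7. access jay: HIT. Cache (LRU->MRU): [elk jay]
  8. access elk: HIT. Cache (LRU->MRU): [jay elk]
  9. access jay: HIT. Cache (LRU->MRU): [elk jay]
  10. access elk: HIT. Cache (LRU->MRU): [jay elk]
  11. access jay: HIT. Cache (LRU->MRU): [elk jay]
  12. access elk: HIT. Cache (LRU->MRU): [jay elk]
  13. access jay: HIT. Cache (LRU->MRU): [elk jay]
  14. access jay: HIT. Cache (LRU->MRU): [elk jay]
  15. access jay: HIT. Cache (LRU->MRU): [elk jay]
  16. access mango: MISS, evict elk. Cache (LRU->MRU): [jay mango]
  17. access jay: HIT. Cache (LRU->MRU): [mango jay]
  18. access elk: MISS, evict mango. Cache (LRU->MRU): [jay elk]
  19. access elk: HIT. Cache (LRU->MRU): [jay elk]
  20. access jay: HIT. Cache (LRU->MRU): [elk jay]
  21. access mango: MISS, evict elk. Cache (LRU->MRU): [jay mango]
  22. access mango: HIT. Cache (LRU->MRU): [jay mango]
  23. access jay: HIT. Cache (LRU->MRU): [mango jay]
  24. access mango: HIT. Cache (LRU->MRU): [jay mango]
  25. access mango: HIT. Cache (LRU->MRU): [jay mango]
  26. access mango: HIT. Cache (LRU->MRU): [jay mango]
  27. access bee: MISS, evict jay. Cache (LRU->MRU): [mango bee]
  28. access jay: MISS, evict mango. Cache (LRU->MRU): [bee jay]
  29. access bee: HIT. Cache (LRU->MRU): [jay bee]
  30. access elk: MISS, evict jay. Cache (LRU->MRU): [bee elk]
  31. access mango: MISS, evict bee. Cache (LRU->MRU): [elk mango]
  32. access mango: HIT. Cache (LRU->MRU): [elk mango]
Total: 23 hits, 9 misses, 7 evictions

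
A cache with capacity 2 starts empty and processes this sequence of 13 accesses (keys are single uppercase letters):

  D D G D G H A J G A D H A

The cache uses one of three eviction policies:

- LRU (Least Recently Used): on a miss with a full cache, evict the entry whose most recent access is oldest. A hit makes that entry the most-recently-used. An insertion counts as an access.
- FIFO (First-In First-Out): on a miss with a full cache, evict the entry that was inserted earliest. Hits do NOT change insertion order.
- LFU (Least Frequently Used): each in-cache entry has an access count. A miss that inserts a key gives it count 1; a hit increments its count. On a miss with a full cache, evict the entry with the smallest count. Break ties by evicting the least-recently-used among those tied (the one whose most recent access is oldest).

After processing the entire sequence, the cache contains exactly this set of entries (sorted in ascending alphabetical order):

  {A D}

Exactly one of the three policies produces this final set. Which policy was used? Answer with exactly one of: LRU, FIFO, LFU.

Answer: LFU

Derivation:
Simulating under each policy and comparing final sets:
  LRU: final set = {A H} -> differs
  FIFO: final set = {A H} -> differs
  LFU: final set = {A D} -> MATCHES target
Only LFU produces the target set.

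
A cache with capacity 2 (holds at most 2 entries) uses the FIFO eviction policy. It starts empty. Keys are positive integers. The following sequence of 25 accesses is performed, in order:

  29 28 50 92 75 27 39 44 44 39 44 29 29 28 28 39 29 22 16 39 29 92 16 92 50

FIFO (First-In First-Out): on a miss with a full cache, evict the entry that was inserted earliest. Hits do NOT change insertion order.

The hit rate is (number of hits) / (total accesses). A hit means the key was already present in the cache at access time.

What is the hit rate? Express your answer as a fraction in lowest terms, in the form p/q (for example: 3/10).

Answer: 6/25

Derivation:
FIFO simulation (capacity=2):
  1. access 29: MISS. Cache (old->new): [29]
  2. access 28: MISS. Cache (old->new): [29 28]
  3. access 50: MISS, evict 29. Cache (old->new): [28 50]
  4. access 92: MISS, evict 28. Cache (old->new): [50 92]
  5. access 75: MISS, evict 50. Cache (old->new): [92 75]
  6. access 27: MISS, evict 92. Cache (old->new): [75 27]
  7. access 39: MISS, evict 75. Cache (old->new): [27 39]
  8. access 44: MISS, evict 27. Cache (old->new): [39 44]
  9. access 44: HIT. Cache (old->new): [39 44]
  10. access 39: HIT. Cache (old->new): [39 44]
  11. access 44: HIT. Cache (old->new): [39 44]
  12. access 29: MISS, evict 39. Cache (old->new): [44 29]
  13. access 29: HIT. Cache (old->new): [44 29]
  14. access 28: MISS, evict 44. Cache (old->new): [29 28]
  15. access 28: HIT. Cache (old->new): [29 28]
  16. access 39: MISS, evict 29. Cache (old->new): [28 39]
  17. access 29: MISS, evict 28. Cache (old->new): [39 29]
  18. access 22: MISS, evict 39. Cache (old->new): [29 22]
  19. access 16: MISS, evict 29. Cache (old->new): [22 16]
  20. access 39: MISS, evict 22. Cache (old->new): [16 39]
  21. access 29: MISS, evict 16. Cache (old->new): [39 29]
  22. access 92: MISS, evict 39. Cache (old->new): [29 92]
  23. access 16: MISS, evict 29. Cache (old->new): [92 16]
  24. access 92: HIT. Cache (old->new): [92 16]
  25. access 50: MISS, evict 92. Cache (old->new): [16 50]
Total: 6 hits, 19 misses, 17 evictions

Hit rate = 6/25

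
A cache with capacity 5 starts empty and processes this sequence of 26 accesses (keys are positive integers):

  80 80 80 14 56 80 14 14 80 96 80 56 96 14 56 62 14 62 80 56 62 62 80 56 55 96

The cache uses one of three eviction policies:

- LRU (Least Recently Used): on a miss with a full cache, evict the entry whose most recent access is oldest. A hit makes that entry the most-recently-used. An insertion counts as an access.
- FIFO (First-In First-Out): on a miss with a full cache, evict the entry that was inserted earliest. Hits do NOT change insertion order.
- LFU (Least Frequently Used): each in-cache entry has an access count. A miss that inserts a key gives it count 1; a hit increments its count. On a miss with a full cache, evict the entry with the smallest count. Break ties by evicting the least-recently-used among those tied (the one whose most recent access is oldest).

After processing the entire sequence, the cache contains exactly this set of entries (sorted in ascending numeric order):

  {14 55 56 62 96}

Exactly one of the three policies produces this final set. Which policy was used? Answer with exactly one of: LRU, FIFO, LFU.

Simulating under each policy and comparing final sets:
  LRU: final set = {55 56 62 80 96} -> differs
  FIFO: final set = {14 55 56 62 96} -> MATCHES target
  LFU: final set = {14 56 62 80 96} -> differs
Only FIFO produces the target set.

Answer: FIFO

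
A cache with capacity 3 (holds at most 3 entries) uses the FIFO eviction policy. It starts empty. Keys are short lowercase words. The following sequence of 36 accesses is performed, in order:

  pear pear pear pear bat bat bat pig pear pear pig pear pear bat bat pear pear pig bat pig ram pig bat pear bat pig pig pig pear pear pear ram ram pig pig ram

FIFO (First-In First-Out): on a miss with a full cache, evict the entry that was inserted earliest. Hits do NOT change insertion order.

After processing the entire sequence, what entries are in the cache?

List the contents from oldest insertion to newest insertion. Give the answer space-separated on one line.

FIFO simulation (capacity=3):
  1. access pear: MISS. Cache (old->new): [pear]
  2. access pear: HIT. Cache (old->new): [pear]
  3. access pear: HIT. Cache (old->new): [pear]
  4. access pear: HIT. Cache (old->new): [pear]
  5. access bat: MISS. Cache (old->new): [pear bat]
  6. access bat: HIT. Cache (old->new): [pear bat]
  7. access bat: HIT. Cache (old->new): [pear bat]
  8. access pig: MISS. Cache (old->new): [pear bat pig]
  9. access pear: HIT. Cache (old->new): [pear bat pig]
  10. access pear: HIT. Cache (old->new): [pear bat pig]
  11. access pig: HIT. Cache (old->new): [pear bat pig]
  12. access pear: HIT. Cache (old->new): [pear bat pig]
  13. access pear: HIT. Cache (old->new): [pear bat pig]
  14. access bat: HIT. Cache (old->new): [pear bat pig]
  15. access bat: HIT. Cache (old->new): [pear bat pig]
  16. access pear: HIT. Cache (old->new): [pear bat pig]
  17. access pear: HIT. Cache (old->new): [pear bat pig]
  18. access pig: HIT. Cache (old->new): [pear bat pig]
  19. access bat: HIT. Cache (old->new): [pear bat pig]
  20. access pig: HIT. Cache (old->new): [pear bat pig]
  21. access ram: MISS, evict pear. Cache (old->new): [bat pig ram]
  22. access pig: HIT. Cache (old->new): [bat pig ram]
  23. access bat: HIT. Cache (old->new): [bat pig ram]
  24. access pear: MISS, evict bat. Cache (old->new): [pig ram pear]
  25. access bat: MISS, evict pig. Cache (old->new): [ram pear bat]
  26. access pig: MISS, evict ram. Cache (old->new): [pear bat pig]
  27. access pig: HIT. Cache (old->new): [pear bat pig]
  28. access pig: HIT. Cache (old->new): [pear bat pig]
  29. access pear: HIT. Cache (old->new): [pear bat pig]
  30. access pear: HIT. Cache (old->new): [pear bat pig]
  31. access pear: HIT. Cache (old->new): [pear bat pig]
  32. access ram: MISS, evict pear. Cache (old->new): [bat pig ram]
  33. access ram: HIT. Cache (old->new): [bat pig ram]
  34. access pig: HIT. Cache (old->new): [bat pig ram]
  35. access pig: HIT. Cache (old->new): [bat pig ram]
  36. access ram: HIT. Cache (old->new): [bat pig ram]
Total: 28 hits, 8 misses, 5 evictions

Answer: bat pig ram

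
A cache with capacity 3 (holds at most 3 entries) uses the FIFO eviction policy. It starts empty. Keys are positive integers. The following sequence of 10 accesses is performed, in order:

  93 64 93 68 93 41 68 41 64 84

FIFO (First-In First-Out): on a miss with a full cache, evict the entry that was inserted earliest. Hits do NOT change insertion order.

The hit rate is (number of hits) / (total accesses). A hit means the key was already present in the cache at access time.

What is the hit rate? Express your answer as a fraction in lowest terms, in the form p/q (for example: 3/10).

FIFO simulation (capacity=3):
  1. access 93: MISS. Cache (old->new): [93]
  2. access 64: MISS. Cache (old->new): [93 64]
  3. access 93: HIT. Cache (old->new): [93 64]
  4. access 68: MISS. Cache (old->new): [93 64 68]
  5. access 93: HIT. Cache (old->new): [93 64 68]
  6. access 41: MISS, evict 93. Cache (old->new): [64 68 41]
  7. access 68: HIT. Cache (old->new): [64 68 41]
  8. access 41: HIT. Cache (old->new): [64 68 41]
  9. access 64: HIT. Cache (old->new): [64 68 41]
  10. access 84: MISS, evict 64. Cache (old->new): [68 41 84]
Total: 5 hits, 5 misses, 2 evictions

Hit rate = 5/10 = 1/2

Answer: 1/2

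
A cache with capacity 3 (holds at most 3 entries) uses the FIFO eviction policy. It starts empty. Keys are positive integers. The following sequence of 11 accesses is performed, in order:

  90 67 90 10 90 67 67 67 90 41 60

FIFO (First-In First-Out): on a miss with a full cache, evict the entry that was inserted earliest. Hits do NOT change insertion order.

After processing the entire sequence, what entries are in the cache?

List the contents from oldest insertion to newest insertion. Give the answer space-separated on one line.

FIFO simulation (capacity=3):
  1. access 90: MISS. Cache (old->new): [90]
  2. access 67: MISS. Cache (old->new): [90 67]
  3. access 90: HIT. Cache (old->new): [90 67]
  4. access 10: MISS. Cache (old->new): [90 67 10]
  5. access 90: HIT. Cache (old->new): [90 67 10]
  6. access 67: HIT. Cache (old->new): [90 67 10]
  7. access 67: HIT. Cache (old->new): [90 67 10]
  8. access 67: HIT. Cache (old->new): [90 67 10]
  9. access 90: HIT. Cache (old->new): [90 67 10]
  10. access 41: MISS, evict 90. Cache (old->new): [67 10 41]
  11. access 60: MISS, evict 67. Cache (old->new): [10 41 60]
Total: 6 hits, 5 misses, 2 evictions

Answer: 10 41 60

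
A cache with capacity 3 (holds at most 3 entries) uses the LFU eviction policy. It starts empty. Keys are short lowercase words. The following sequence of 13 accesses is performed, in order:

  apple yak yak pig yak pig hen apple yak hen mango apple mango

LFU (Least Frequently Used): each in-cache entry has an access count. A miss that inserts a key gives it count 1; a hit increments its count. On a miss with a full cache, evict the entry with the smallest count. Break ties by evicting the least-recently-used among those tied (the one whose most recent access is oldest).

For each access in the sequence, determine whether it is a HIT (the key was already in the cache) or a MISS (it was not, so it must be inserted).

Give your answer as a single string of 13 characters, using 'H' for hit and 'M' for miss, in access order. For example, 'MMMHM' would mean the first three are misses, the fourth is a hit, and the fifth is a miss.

LFU simulation (capacity=3):
  1. access apple: MISS. Cache: [apple(c=1)]
  2. access yak: MISS. Cache: [apple(c=1) yak(c=1)]
  3. access yak: HIT, count now 2. Cache: [apple(c=1) yak(c=2)]
  4. access pig: MISS. Cache: [apple(c=1) pig(c=1) yak(c=2)]
  5. access yak: HIT, count now 3. Cache: [apple(c=1) pig(c=1) yak(c=3)]
  6. access pig: HIT, count now 2. Cache: [apple(c=1) pig(c=2) yak(c=3)]
  7. access hen: MISS, evict apple(c=1). Cache: [hen(c=1) pig(c=2) yak(c=3)]
  8. access apple: MISS, evict hen(c=1). Cache: [apple(c=1) pig(c=2) yak(c=3)]
  9. access yak: HIT, count now 4. Cache: [apple(c=1) pig(c=2) yak(c=4)]
  10. access hen: MISS, evict apple(c=1). Cache: [hen(c=1) pig(c=2) yak(c=4)]
  11. access mango: MISS, evict hen(c=1). Cache: [mango(c=1) pig(c=2) yak(c=4)]
  12. access apple: MISS, evict mango(c=1). Cache: [apple(c=1) pig(c=2) yak(c=4)]
  13. access mango: MISS, evict apple(c=1). Cache: [mango(c=1) pig(c=2) yak(c=4)]
Total: 4 hits, 9 misses, 6 evictions

Answer: MMHMHHMMHMMMM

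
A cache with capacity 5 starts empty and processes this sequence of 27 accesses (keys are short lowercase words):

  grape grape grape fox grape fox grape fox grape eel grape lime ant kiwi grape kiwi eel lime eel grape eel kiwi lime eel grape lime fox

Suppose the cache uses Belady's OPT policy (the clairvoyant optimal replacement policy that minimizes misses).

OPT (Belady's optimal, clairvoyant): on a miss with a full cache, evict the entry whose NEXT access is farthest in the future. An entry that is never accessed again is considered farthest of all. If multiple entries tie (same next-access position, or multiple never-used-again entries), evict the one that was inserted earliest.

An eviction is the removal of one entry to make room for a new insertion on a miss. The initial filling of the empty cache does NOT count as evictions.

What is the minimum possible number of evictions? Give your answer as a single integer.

Answer: 1

Derivation:
OPT (Belady) simulation (capacity=5):
  1. access grape: MISS. Cache: [grape]
  2. access grape: HIT. Next use of grape: step 3. Cache: [grape]
  3. access grape: HIT. Next use of grape: step 5. Cache: [grape]
  4. access fox: MISS. Cache: [grape fox]
  5. access grape: HIT. Next use of grape: step 7. Cache: [grape fox]
  6. access fox: HIT. Next use of fox: step 8. Cache: [grape fox]
  7. access grape: HIT. Next use of grape: step 9. Cache: [grape fox]
  8. access fox: HIT. Next use of fox: step 27. Cache: [grape fox]
  9. access grape: HIT. Next use of grape: step 11. Cache: [grape fox]
  10. access eel: MISS. Cache: [grape fox eel]
  11. access grape: HIT. Next use of grape: step 15. Cache: [grape fox eel]
  12. access lime: MISS. Cache: [grape fox eel lime]
  13. access ant: MISS. Cache: [grape fox eel lime ant]
  14. access kiwi: MISS, evict ant (next use: never). Cache: [grape fox eel lime kiwi]
  15. access grape: HIT. Next use of grape: step 20. Cache: [grape fox eel lime kiwi]
  16. access kiwi: HIT. Next use of kiwi: step 22. Cache: [grape fox eel lime kiwi]
  17. access eel: HIT. Next use of eel: step 19. Cache: [grape fox eel lime kiwi]
  18. access lime: HIT. Next use of lime: step 23. Cache: [grape fox eel lime kiwi]
  19. access eel: HIT. Next use of eel: step 21. Cache: [grape fox eel lime kiwi]
  20. access grape: HIT. Next use of grape: step 25. Cache: [grape fox eel lime kiwi]
  21. access eel: HIT. Next use of eel: step 24. Cache: [grape fox eel lime kiwi]
  22. access kiwi: HIT. Next use of kiwi: never. Cache: [grape fox eel lime kiwi]
  23. access lime: HIT. Next use of lime: step 26. Cache: [grape fox eel lime kiwi]
  24. access eel: HIT. Next use of eel: never. Cache: [grape fox eel lime kiwi]
  25. access grape: HIT. Next use of grape: never. Cache: [grape fox eel lime kiwi]
  26. access lime: HIT. Next use of lime: never. Cache: [grape fox eel lime kiwi]
  27. access fox: HIT. Next use of fox: never. Cache: [grape fox eel lime kiwi]
Total: 21 hits, 6 misses, 1 evictions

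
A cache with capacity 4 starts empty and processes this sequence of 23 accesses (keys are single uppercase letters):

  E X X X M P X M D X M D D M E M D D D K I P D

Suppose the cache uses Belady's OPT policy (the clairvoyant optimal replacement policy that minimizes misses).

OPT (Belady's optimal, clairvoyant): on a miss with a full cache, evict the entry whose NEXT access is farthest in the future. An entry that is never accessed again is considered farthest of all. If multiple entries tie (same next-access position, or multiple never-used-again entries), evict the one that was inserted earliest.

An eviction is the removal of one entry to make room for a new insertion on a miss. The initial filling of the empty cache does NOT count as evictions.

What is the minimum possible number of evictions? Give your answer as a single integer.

Answer: 4

Derivation:
OPT (Belady) simulation (capacity=4):
  1. access E: MISS. Cache: [E]
  2. access X: MISS. Cache: [E X]
  3. access X: HIT. Next use of X: step 4. Cache: [E X]
  4. access X: HIT. Next use of X: step 7. Cache: [E X]
  5. access M: MISS. Cache: [E X M]
  6. access P: MISS. Cache: [E X M P]
  7. access X: HIT. Next use of X: step 10. Cache: [E X M P]
  8. access M: HIT. Next use of M: step 11. Cache: [E X M P]
  9. access D: MISS, evict P (next use: step 22). Cache: [E X M D]
  10. access X: HIT. Next use of X: never. Cache: [E X M D]
  11. access M: HIT. Next use of M: step 14. Cache: [E X M D]
  12. access D: HIT. Next use of D: step 13. Cache: [E X M D]
  13. access D: HIT. Next use of D: step 17. Cache: [E X M D]
  14. access M: HIT. Next use of M: step 16. Cache: [E X M D]
  15. access E: HIT. Next use of E: never. Cache: [E X M D]
  16. access M: HIT. Next use of M: never. Cache: [E X M D]
  17. access D: HIT. Next use of D: step 18. Cache: [E X M D]
  18. access D: HIT. Next use of D: step 19. Cache: [E X M D]
  19. access D: HIT. Next use of D: step 23. Cache: [E X M D]
  20. access K: MISS, evict E (next use: never). Cache: [X M D K]
  21. access I: MISS, evict X (next use: never). Cache: [M D K I]
  22. access P: MISS, evict M (next use: never). Cache: [D K I P]
  23. access D: HIT. Next use of D: never. Cache: [D K I P]
Total: 15 hits, 8 misses, 4 evictions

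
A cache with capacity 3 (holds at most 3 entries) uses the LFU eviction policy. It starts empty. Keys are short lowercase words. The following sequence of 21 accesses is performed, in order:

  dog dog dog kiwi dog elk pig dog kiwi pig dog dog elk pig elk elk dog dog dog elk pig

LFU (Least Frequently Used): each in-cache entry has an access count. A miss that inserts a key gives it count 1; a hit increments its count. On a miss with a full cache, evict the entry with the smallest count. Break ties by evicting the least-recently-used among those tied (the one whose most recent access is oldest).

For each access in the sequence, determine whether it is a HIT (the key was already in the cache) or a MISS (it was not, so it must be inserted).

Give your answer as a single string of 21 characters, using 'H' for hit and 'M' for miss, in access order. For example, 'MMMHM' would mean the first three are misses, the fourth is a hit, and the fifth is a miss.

LFU simulation (capacity=3):
  1. access dog: MISS. Cache: [dog(c=1)]
  2. access dog: HIT, count now 2. Cache: [dog(c=2)]
  3. access dog: HIT, count now 3. Cache: [dog(c=3)]
  4. access kiwi: MISS. Cache: [kiwi(c=1) dog(c=3)]
  5. access dog: HIT, count now 4. Cache: [kiwi(c=1) dog(c=4)]
  6. access elk: MISS. Cache: [kiwi(c=1) elk(c=1) dog(c=4)]
  7. access pig: MISS, evict kiwi(c=1). Cache: [elk(c=1) pig(c=1) dog(c=4)]
  8. access dog: HIT, count now 5. Cache: [elk(c=1) pig(c=1) dog(c=5)]
  9. access kiwi: MISS, evict elk(c=1). Cache: [pig(c=1) kiwi(c=1) dog(c=5)]
  10. access pig: HIT, count now 2. Cache: [kiwi(c=1) pig(c=2) dog(c=5)]
  11. access dog: HIT, count now 6. Cache: [kiwi(c=1) pig(c=2) dog(c=6)]
  12. access dog: HIT, count now 7. Cache: [kiwi(c=1) pig(c=2) dog(c=7)]
  13. access elk: MISS, evict kiwi(c=1). Cache: [elk(c=1) pig(c=2) dog(c=7)]
  14. access pig: HIT, count now 3. Cache: [elk(c=1) pig(c=3) dog(c=7)]
  15. access elk: HIT, count now 2. Cache: [elk(c=2) pig(c=3) dog(c=7)]
  16. access elk: HIT, count now 3. Cache: [pig(c=3) elk(c=3) dog(c=7)]
  17. access dog: HIT, count now 8. Cache: [pig(c=3) elk(c=3) dog(c=8)]
  18. access dog: HIT, count now 9. Cache: [pig(c=3) elk(c=3) dog(c=9)]
  19. access dog: HIT, count now 10. Cache: [pig(c=3) elk(c=3) dog(c=10)]
  20. access elk: HIT, count now 4. Cache: [pig(c=3) elk(c=4) dog(c=10)]
  21. access pig: HIT, count now 4. Cache: [elk(c=4) pig(c=4) dog(c=10)]
Total: 15 hits, 6 misses, 3 evictions

Answer: MHHMHMMHMHHHMHHHHHHHH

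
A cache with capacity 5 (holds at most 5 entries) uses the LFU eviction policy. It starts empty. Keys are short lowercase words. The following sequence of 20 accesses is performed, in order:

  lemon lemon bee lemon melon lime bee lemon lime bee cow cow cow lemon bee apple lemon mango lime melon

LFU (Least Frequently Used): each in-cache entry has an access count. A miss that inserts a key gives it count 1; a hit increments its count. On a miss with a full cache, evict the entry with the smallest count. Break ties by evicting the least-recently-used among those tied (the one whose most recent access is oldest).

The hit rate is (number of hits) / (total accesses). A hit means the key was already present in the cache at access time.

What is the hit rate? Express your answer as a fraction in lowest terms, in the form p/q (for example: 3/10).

LFU simulation (capacity=5):
  1. access lemon: MISS. Cache: [lemon(c=1)]
  2. access lemon: HIT, count now 2. Cache: [lemon(c=2)]
  3. access bee: MISS. Cache: [bee(c=1) lemon(c=2)]
  4. access lemon: HIT, count now 3. Cache: [bee(c=1) lemon(c=3)]
  5. access melon: MISS. Cache: [bee(c=1) melon(c=1) lemon(c=3)]
  6. access lime: MISS. Cache: [bee(c=1) melon(c=1) lime(c=1) lemon(c=3)]
  7. access bee: HIT, count now 2. Cache: [melon(c=1) lime(c=1) bee(c=2) lemon(c=3)]
  8. access lemon: HIT, count now 4. Cache: [melon(c=1) lime(c=1) bee(c=2) lemon(c=4)]
  9. access lime: HIT, count now 2. Cache: [melon(c=1) bee(c=2) lime(c=2) lemon(c=4)]
  10. access bee: HIT, count now 3. Cache: [melon(c=1) lime(c=2) bee(c=3) lemon(c=4)]
  11. access cow: MISS. Cache: [melon(c=1) cow(c=1) lime(c=2) bee(c=3) lemon(c=4)]
  12. access cow: HIT, count now 2. Cache: [melon(c=1) lime(c=2) cow(c=2) bee(c=3) lemon(c=4)]
  13. access cow: HIT, count now 3. Cache: [melon(c=1) lime(c=2) bee(c=3) cow(c=3) lemon(c=4)]
  14. access lemon: HIT, count now 5. Cache: [melon(c=1) lime(c=2) bee(c=3) cow(c=3) lemon(c=5)]
  15. access bee: HIT, count now 4. Cache: [melon(c=1) lime(c=2) cow(c=3) bee(c=4) lemon(c=5)]
  16. access apple: MISS, evict melon(c=1). Cache: [apple(c=1) lime(c=2) cow(c=3) bee(c=4) lemon(c=5)]
  17. access lemon: HIT, count now 6. Cache: [apple(c=1) lime(c=2) cow(c=3) bee(c=4) lemon(c=6)]
  18. access mango: MISS, evict apple(c=1). Cache: [mango(c=1) lime(c=2) cow(c=3) bee(c=4) lemon(c=6)]
  19. access lime: HIT, count now 3. Cache: [mango(c=1) cow(c=3) lime(c=3) bee(c=4) lemon(c=6)]
  20. access melon: MISS, evict mango(c=1). Cache: [melon(c=1) cow(c=3) lime(c=3) bee(c=4) lemon(c=6)]
Total: 12 hits, 8 misses, 3 evictions

Hit rate = 12/20 = 3/5

Answer: 3/5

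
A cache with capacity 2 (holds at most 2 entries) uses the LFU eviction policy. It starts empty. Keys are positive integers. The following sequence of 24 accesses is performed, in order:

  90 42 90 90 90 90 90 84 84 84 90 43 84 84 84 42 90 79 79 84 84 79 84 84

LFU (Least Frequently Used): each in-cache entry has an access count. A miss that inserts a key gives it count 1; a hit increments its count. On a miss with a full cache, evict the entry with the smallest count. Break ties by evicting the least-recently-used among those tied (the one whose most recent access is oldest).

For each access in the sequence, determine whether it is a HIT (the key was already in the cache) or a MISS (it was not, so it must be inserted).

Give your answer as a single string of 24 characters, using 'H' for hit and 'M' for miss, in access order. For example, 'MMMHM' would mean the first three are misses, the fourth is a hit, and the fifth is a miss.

Answer: MMHHHHHMHHHMMHHMHMHMHMMH

Derivation:
LFU simulation (capacity=2):
  1. access 90: MISS. Cache: [90(c=1)]
  2. access 42: MISS. Cache: [90(c=1) 42(c=1)]
  3. access 90: HIT, count now 2. Cache: [42(c=1) 90(c=2)]
  4. access 90: HIT, count now 3. Cache: [42(c=1) 90(c=3)]
  5. access 90: HIT, count now 4. Cache: [42(c=1) 90(c=4)]
  6. access 90: HIT, count now 5. Cache: [42(c=1) 90(c=5)]
  7. access 90: HIT, count now 6. Cache: [42(c=1) 90(c=6)]
  8. access 84: MISS, evict 42(c=1). Cache: [84(c=1) 90(c=6)]
  9. access 84: HIT, count now 2. Cache: [84(c=2) 90(c=6)]
  10. access 84: HIT, count now 3. Cache: [84(c=3) 90(c=6)]
  11. access 90: HIT, count now 7. Cache: [84(c=3) 90(c=7)]
  12. access 43: MISS, evict 84(c=3). Cache: [43(c=1) 90(c=7)]
  13. access 84: MISS, evict 43(c=1). Cache: [84(c=1) 90(c=7)]
  14. access 84: HIT, count now 2. Cache: [84(c=2) 90(c=7)]
  15. access 84: HIT, count now 3. Cache: [84(c=3) 90(c=7)]
  16. access 42: MISS, evict 84(c=3). Cache: [42(c=1) 90(c=7)]
  17. access 90: HIT, count now 8. Cache: [42(c=1) 90(c=8)]
  18. access 79: MISS, evict 42(c=1). Cache: [79(c=1) 90(c=8)]
  19. access 79: HIT, count now 2. Cache: [79(c=2) 90(c=8)]
  20. access 84: MISS, evict 79(c=2). Cache: [84(c=1) 90(c=8)]
  21. access 84: HIT, count now 2. Cache: [84(c=2) 90(c=8)]
  22. access 79: MISS, evict 84(c=2). Cache: [79(c=1) 90(c=8)]
  23. access 84: MISS, evict 79(c=1). Cache: [84(c=1) 90(c=8)]
  24. access 84: HIT, count now 2. Cache: [84(c=2) 90(c=8)]
Total: 14 hits, 10 misses, 8 evictions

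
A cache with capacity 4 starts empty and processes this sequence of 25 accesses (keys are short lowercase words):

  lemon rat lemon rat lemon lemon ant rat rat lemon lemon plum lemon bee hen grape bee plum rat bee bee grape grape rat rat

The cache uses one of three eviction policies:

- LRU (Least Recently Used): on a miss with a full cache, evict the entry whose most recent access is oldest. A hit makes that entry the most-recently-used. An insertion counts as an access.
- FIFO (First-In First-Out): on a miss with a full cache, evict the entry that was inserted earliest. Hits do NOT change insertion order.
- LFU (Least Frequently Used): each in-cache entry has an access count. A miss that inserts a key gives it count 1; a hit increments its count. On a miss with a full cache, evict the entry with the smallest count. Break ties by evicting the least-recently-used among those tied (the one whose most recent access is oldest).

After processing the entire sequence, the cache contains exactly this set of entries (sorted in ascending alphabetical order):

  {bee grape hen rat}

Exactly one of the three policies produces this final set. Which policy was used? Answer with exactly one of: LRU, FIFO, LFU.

Answer: FIFO

Derivation:
Simulating under each policy and comparing final sets:
  LRU: final set = {bee grape plum rat} -> differs
  FIFO: final set = {bee grape hen rat} -> MATCHES target
  LFU: final set = {bee grape lemon rat} -> differs
Only FIFO produces the target set.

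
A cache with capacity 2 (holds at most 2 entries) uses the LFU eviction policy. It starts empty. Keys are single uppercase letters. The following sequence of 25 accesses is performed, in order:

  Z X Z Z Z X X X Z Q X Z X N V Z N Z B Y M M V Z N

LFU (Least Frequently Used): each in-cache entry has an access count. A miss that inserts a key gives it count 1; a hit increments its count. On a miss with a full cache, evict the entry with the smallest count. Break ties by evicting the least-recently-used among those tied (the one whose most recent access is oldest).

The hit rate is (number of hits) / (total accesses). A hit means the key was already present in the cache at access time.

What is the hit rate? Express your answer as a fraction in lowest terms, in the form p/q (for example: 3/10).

LFU simulation (capacity=2):
  1. access Z: MISS. Cache: [Z(c=1)]
  2. access X: MISS. Cache: [Z(c=1) X(c=1)]
  3. access Z: HIT, count now 2. Cache: [X(c=1) Z(c=2)]
  4. access Z: HIT, count now 3. Cache: [X(c=1) Z(c=3)]
  5. access Z: HIT, count now 4. Cache: [X(c=1) Z(c=4)]
  6. access X: HIT, count now 2. Cache: [X(c=2) Z(c=4)]
  7. access X: HIT, count now 3. Cache: [X(c=3) Z(c=4)]
  8. access X: HIT, count now 4. Cache: [Z(c=4) X(c=4)]
  9. access Z: HIT, count now 5. Cache: [X(c=4) Z(c=5)]
  10. access Q: MISS, evict X(c=4). Cache: [Q(c=1) Z(c=5)]
  11. access X: MISS, evict Q(c=1). Cache: [X(c=1) Z(c=5)]
  12. access Z: HIT, count now 6. Cache: [X(c=1) Z(c=6)]
  13. access X: HIT, count now 2. Cache: [X(c=2) Z(c=6)]
  14. access N: MISS, evict X(c=2). Cache: [N(c=1) Z(c=6)]
  15. access V: MISS, evict N(c=1). Cache: [V(c=1) Z(c=6)]
  16. access Z: HIT, count now 7. Cache: [V(c=1) Z(c=7)]
  17. access N: MISS, evict V(c=1). Cache: [N(c=1) Z(c=7)]
  18. access Z: HIT, count now 8. Cache: [N(c=1) Z(c=8)]
  19. access B: MISS, evict N(c=1). Cache: [B(c=1) Z(c=8)]
  20. access Y: MISS, evict B(c=1). Cache: [Y(c=1) Z(c=8)]
  21. access M: MISS, evict Y(c=1). Cache: [M(c=1) Z(c=8)]
  22. access M: HIT, count now 2. Cache: [M(c=2) Z(c=8)]
  23. access V: MISS, evict M(c=2). Cache: [V(c=1) Z(c=8)]
  24. access Z: HIT, count now 9. Cache: [V(c=1) Z(c=9)]
  25. access N: MISS, evict V(c=1). Cache: [N(c=1) Z(c=9)]
Total: 13 hits, 12 misses, 10 evictions

Hit rate = 13/25

Answer: 13/25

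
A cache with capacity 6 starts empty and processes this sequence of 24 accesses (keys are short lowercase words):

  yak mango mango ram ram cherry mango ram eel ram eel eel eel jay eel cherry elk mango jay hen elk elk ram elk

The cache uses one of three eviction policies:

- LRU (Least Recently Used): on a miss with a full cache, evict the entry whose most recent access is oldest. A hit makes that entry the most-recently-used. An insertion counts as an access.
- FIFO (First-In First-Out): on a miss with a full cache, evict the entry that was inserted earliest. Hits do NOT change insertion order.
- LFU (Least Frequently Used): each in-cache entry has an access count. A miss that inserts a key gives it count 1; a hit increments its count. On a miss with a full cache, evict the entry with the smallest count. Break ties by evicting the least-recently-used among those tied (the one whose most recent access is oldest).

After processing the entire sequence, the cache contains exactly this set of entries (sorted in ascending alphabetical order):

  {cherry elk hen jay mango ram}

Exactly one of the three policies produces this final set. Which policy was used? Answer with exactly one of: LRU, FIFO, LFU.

Simulating under each policy and comparing final sets:
  LRU: final set = {cherry elk hen jay mango ram} -> MATCHES target
  FIFO: final set = {cherry eel elk hen jay ram} -> differs
  LFU: final set = {cherry eel elk jay mango ram} -> differs
Only LRU produces the target set.

Answer: LRU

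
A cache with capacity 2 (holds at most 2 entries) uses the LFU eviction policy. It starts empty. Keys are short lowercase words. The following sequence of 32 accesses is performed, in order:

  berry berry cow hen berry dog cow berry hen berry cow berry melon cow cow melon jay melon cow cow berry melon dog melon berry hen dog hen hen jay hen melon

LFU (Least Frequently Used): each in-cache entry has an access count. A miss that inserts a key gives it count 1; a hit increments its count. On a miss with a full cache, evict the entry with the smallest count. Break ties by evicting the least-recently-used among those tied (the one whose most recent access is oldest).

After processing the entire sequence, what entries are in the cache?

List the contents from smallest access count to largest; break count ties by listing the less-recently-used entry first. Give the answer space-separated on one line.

Answer: melon berry

Derivation:
LFU simulation (capacity=2):
  1. access berry: MISS. Cache: [berry(c=1)]
  2. access berry: HIT, count now 2. Cache: [berry(c=2)]
  3. access cow: MISS. Cache: [cow(c=1) berry(c=2)]
  4. access hen: MISS, evict cow(c=1). Cache: [hen(c=1) berry(c=2)]
  5. access berry: HIT, count now 3. Cache: [hen(c=1) berry(c=3)]
  6. access dog: MISS, evict hen(c=1). Cache: [dog(c=1) berry(c=3)]
  7. access cow: MISS, evict dog(c=1). Cache: [cow(c=1) berry(c=3)]
  8. access berry: HIT, count now 4. Cache: [cow(c=1) berry(c=4)]
  9. access hen: MISS, evict cow(c=1). Cache: [hen(c=1) berry(c=4)]
  10. access berry: HIT, count now 5. Cache: [hen(c=1) berry(c=5)]
  11. access cow: MISS, evict hen(c=1). Cache: [cow(c=1) berry(c=5)]
  12. access berry: HIT, count now 6. Cache: [cow(c=1) berry(c=6)]
  13. access melon: MISS, evict cow(c=1). Cache: [melon(c=1) berry(c=6)]
  14. access cow: MISS, evict melon(c=1). Cache: [cow(c=1) berry(c=6)]
  15. access cow: HIT, count now 2. Cache: [cow(c=2) berry(c=6)]
  16. access melon: MISS, evict cow(c=2). Cache: [melon(c=1) berry(c=6)]
  17. access jay: MISS, evict melon(c=1). Cache: [jay(c=1) berry(c=6)]
  18. access melon: MISS, evict jay(c=1). Cache: [melon(c=1) berry(c=6)]
  19. access cow: MISS, evict melon(c=1). Cache: [cow(c=1) berry(c=6)]
  20. access cow: HIT, count now 2. Cache: [cow(c=2) berry(c=6)]
  21. access berry: HIT, count now 7. Cache: [cow(c=2) berry(c=7)]
  22. access melon: MISS, evict cow(c=2). Cache: [melon(c=1) berry(c=7)]
  23. access dog: MISS, evict melon(c=1). Cache: [dog(c=1) berry(c=7)]
  24. access melon: MISS, evict dog(c=1). Cache: [melon(c=1) berry(c=7)]
  25. access berry: HIT, count now 8. Cache: [melon(c=1) berry(c=8)]
  26. access hen: MISS, evict melon(c=1). Cache: [hen(c=1) berry(c=8)]
  27. access dog: MISS, evict hen(c=1). Cache: [dog(c=1) berry(c=8)]
  28. access hen: MISS, evict dog(c=1). Cache: [hen(c=1) berry(c=8)]
  29. access hen: HIT, count now 2. Cache: [hen(c=2) berry(c=8)]
  30. access jay: MISS, evict hen(c=2). Cache: [jay(c=1) berry(c=8)]
  31. access hen: MISS, evict jay(c=1). Cache: [hen(c=1) berry(c=8)]
  32. access melon: MISS, evict hen(c=1). Cache: [melon(c=1) berry(c=8)]
Total: 10 hits, 22 misses, 20 evictions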